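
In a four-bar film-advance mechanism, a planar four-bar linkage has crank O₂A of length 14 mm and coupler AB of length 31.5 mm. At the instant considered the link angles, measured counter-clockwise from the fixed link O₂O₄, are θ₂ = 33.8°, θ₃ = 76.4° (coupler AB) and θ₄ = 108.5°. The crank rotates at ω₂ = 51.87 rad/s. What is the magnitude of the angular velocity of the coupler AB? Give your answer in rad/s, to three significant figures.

ω₂ = 51.87 rad/s
Differentiating the loop-closure r₂e^{iθ₂}+r₃e^{iθ₃}=r₁+r₄e^{iθ₄} gives r₂ω₂e^{iθ₂}+r₃ω₃e^{iθ₃}=r₄ω₄e^{iθ₄}.
Eliminating the other unknown: ω₃ = r₂ω₂ sin(θ₄−θ₂) / [r₃ sin(θ₃−θ₄)].
Numerator sine = +0.96456; denominator sine = -0.53140.
Result = 0.014·51.87·(+0.96456) / (0.0315·(-0.53140)) = -41.845 rad/s; magnitude 41.845 rad/s.

41.8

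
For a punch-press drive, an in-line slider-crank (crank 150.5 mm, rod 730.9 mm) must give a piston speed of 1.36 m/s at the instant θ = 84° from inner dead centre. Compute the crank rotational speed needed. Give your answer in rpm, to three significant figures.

84.9

For an in-line slider-crank, |v_piston| = rω|sinθ|·[1 + r cosθ/√(L² − r² sin²θ)].
With r = 0.1505 m, L = 0.7309 m, θ = 84°: the bracketed kinematic factor |dx/dθ| = 0.15297 m.
ω = v/|dx/dθ| = 1.36/0.15297 = 8.8908 rad/s.
N = 60ω/(2π) = 84.901 rpm.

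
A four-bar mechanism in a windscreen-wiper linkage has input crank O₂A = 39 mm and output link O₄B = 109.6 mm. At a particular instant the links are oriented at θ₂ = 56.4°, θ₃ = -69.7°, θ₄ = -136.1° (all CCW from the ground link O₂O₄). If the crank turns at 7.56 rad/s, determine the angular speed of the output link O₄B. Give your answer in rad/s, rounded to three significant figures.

2.37

ω₂ = 7.56 rad/s
Differentiating the loop-closure r₂e^{iθ₂}+r₃e^{iθ₃}=r₁+r₄e^{iθ₄} gives r₂ω₂e^{iθ₂}+r₃ω₃e^{iθ₃}=r₄ω₄e^{iθ₄}.
Eliminating the other unknown: ω₄ = r₂ω₂ sin(θ₂−θ₃) / [r₄ sin(θ₄−θ₃)].
Numerator sine = +0.80799; denominator sine = -0.91636.
Result = 0.039·7.56·(+0.80799) / (0.1096·(-0.91636)) = -2.372 rad/s; magnitude 2.372 rad/s.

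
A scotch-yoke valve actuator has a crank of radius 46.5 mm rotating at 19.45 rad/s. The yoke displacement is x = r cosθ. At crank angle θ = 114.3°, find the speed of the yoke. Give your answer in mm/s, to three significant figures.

ω = 19.45 rad/s
x = r cosθ ⇒ ẋ = −rω sinθ.
|v| = rω|sinθ| = 0.0465·19.45·|sin 114.3°| = 0.8243 m/s = 824.3 mm/s.

824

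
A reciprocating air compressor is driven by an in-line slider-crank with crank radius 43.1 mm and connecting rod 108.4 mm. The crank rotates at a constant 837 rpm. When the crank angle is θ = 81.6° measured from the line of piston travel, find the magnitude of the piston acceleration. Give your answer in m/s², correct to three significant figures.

88.2

ω = 2π·837/60 = 87.65 rad/s
x(θ) = r cosθ + √(L² − r² sin²θ); with ω constant, a = ω²·d²x/dθ².
d²x/dθ² = −r cosθ − r²(cos2θ)/√u − r⁴ sin²2θ/(4u^{3/2}),  u = L² − r² sin²θ = 0.00993259 m².
Substituting r = 0.0431 m, L = 0.1084 m, θ = 81.6°: d²x/dθ² = +0.011475 m.
a = ω²·d²x/dθ² = (87.65)²·(+0.011475) = +88.154 m/s²;  |a| = 88.154 m/s².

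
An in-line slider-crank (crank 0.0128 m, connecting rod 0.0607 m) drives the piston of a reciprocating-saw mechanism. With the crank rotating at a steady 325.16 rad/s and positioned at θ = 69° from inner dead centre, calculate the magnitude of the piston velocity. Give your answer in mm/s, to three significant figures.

4190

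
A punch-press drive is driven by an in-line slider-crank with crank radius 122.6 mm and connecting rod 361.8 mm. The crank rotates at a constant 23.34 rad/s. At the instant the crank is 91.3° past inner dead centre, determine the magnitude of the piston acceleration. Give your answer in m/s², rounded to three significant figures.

25.5

ω = 23.34 rad/s
x(θ) = r cosθ + √(L² − r² sin²θ); with ω constant, a = ω²·d²x/dθ².
d²x/dθ² = −r cosθ − r²(cos2θ)/√u − r⁴ sin²2θ/(4u^{3/2}),  u = L² − r² sin²θ = 0.115876 m².
Substituting r = 0.1226 m, L = 0.3618 m, θ = 91.3°: d²x/dθ² = +0.046888 m.
a = ω²·d²x/dθ² = (23.34)²·(+0.046888) = +25.543 m/s²;  |a| = 25.543 m/s².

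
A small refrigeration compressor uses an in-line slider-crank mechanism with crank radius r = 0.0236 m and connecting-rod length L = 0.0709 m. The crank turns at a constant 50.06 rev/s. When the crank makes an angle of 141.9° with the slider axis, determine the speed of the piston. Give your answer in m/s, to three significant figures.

ω = 2π·50.1 = 314.5 rad/s
For an in-line slider-crank, x = r cosθ + √(L² − r² sin²θ), so v = −rω sinθ·[1 + r cosθ/√(L² − r² sin²θ)].
With r = 0.0236 m, L = 0.0709 m, θ = 141.9°: √(L² − r² sin²θ) = 0.069388 m.
v = −0.0236·314.5·0.61704·[1 + 0.0236·-0.78694/0.069388] = -3.3544 m/s.
|v| = 3.3544 m/s.

3.35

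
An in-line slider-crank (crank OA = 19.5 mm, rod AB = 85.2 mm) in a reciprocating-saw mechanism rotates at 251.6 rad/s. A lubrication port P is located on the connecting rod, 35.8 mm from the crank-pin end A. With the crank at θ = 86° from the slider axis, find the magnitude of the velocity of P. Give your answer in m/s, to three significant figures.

ω = 251.6 rad/s.  Crank-pin speed |V_A| = rω = 4.9062 m/s, perpendicular to OA.
Rod angle: sinφ = −(r/L) sinθ ⇒ φ = -13.198°; ω_rod = −rω cosθ/√(L²−r²sin²θ) = -4.1259 rad/s.
V_P = V_A + ω_rod × AP, with AP = 0.0358 m along the rod.
Components: V_Px = −rω sinθ − a·ω_rod·sinφ = -4.928 m/s;  V_Py = rω cosθ + a·ω_rod·cosφ = +0.19843 m/s.
|V_P| = √(V_Px² + V_Py²) = 4.932 m/s.

4.93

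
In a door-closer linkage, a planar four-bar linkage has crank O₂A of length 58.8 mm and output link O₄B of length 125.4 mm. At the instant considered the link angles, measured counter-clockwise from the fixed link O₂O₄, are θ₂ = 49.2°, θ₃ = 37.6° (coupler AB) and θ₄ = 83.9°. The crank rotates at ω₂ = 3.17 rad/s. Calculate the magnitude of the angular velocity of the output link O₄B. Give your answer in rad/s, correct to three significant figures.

ω₂ = 3.17 rad/s
Differentiating the loop-closure r₂e^{iθ₂}+r₃e^{iθ₃}=r₁+r₄e^{iθ₄} gives r₂ω₂e^{iθ₂}+r₃ω₃e^{iθ₃}=r₄ω₄e^{iθ₄}.
Eliminating the other unknown: ω₄ = r₂ω₂ sin(θ₂−θ₃) / [r₄ sin(θ₄−θ₃)].
Numerator sine = +0.20108; denominator sine = +0.72297.
Result = 0.0588·3.17·(+0.20108) / (0.1254·(+0.72297)) = +0.41341 rad/s; magnitude 0.41341 rad/s.

0.413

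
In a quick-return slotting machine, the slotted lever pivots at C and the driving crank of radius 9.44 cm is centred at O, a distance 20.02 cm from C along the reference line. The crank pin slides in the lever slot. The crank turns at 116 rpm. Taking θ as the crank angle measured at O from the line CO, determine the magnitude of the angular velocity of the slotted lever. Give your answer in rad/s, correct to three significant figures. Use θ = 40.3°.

3.64

ω = 12.15 rad/s (from 116 rpm).
Crank pin A relative to C: A = (d + r cosθ, r sinθ); lever angle φ = atan2(r sinθ, d + r cosθ).
Differentiating tanφ: φ̇ = rω(d cosθ + r)/(d² + r² + 2dr cosθ).
d² + r² + 2dr cosθ = |CA|² = 0.0778186 m²;  d cosθ + r = +0.24709 m.
|ω_lever| = |0.0944·12.15·+0.24709| / 0.0778186 = 3.641 rad/s.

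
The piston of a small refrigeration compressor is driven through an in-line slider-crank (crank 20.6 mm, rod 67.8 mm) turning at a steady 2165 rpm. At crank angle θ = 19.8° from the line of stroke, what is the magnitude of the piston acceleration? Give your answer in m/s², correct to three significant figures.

ω = 2π·2165/60 = 226.7 rad/s
x(θ) = r cosθ + √(L² − r² sin²θ); with ω constant, a = ω²·d²x/dθ².
d²x/dθ² = −r cosθ − r²(cos2θ)/√u − r⁴ sin²2θ/(4u^{3/2}),  u = L² − r² sin²θ = 0.00454815 m².
Substituting r = 0.0206 m, L = 0.0678 m, θ = 19.8°: d²x/dθ² = -0.02429 m.
a = ω²·d²x/dθ² = (226.7)²·(-0.02429) = -1248.5 m/s²;  |a| = 1248.5 m/s².

1250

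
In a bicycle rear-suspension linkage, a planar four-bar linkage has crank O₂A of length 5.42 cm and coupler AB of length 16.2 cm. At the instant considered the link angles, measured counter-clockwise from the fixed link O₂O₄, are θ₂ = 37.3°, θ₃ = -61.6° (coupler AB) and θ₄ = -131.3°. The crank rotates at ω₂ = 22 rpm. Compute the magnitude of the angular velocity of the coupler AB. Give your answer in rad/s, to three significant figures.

0.162

ω₂ = 2.304 rad/s (from 22 rpm).
Differentiating the loop-closure r₂e^{iθ₂}+r₃e^{iθ₃}=r₁+r₄e^{iθ₄} gives r₂ω₂e^{iθ₂}+r₃ω₃e^{iθ₃}=r₄ω₄e^{iθ₄}.
Eliminating the other unknown: ω₃ = r₂ω₂ sin(θ₄−θ₂) / [r₃ sin(θ₃−θ₄)].
Numerator sine = -0.19766; denominator sine = +0.93789.
Result = 0.0542·2.304·(-0.19766) / (0.162·(+0.93789)) = -0.16244 rad/s; magnitude 0.16244 rad/s.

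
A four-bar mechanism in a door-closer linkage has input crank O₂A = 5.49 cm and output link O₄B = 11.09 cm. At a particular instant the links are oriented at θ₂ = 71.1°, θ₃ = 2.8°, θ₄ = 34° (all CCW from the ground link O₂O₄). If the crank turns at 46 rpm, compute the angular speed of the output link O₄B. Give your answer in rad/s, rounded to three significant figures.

4.28

ω₂ = 4.817 rad/s (from 46 rpm).
Differentiating the loop-closure r₂e^{iθ₂}+r₃e^{iθ₃}=r₁+r₄e^{iθ₄} gives r₂ω₂e^{iθ₂}+r₃ω₃e^{iθ₃}=r₄ω₄e^{iθ₄}.
Eliminating the other unknown: ω₄ = r₂ω₂ sin(θ₂−θ₃) / [r₄ sin(θ₄−θ₃)].
Numerator sine = +0.92913; denominator sine = +0.51803.
Result = 0.0549·4.817·(+0.92913) / (0.1109·(+0.51803)) = +4.2771 rad/s; magnitude 4.2771 rad/s.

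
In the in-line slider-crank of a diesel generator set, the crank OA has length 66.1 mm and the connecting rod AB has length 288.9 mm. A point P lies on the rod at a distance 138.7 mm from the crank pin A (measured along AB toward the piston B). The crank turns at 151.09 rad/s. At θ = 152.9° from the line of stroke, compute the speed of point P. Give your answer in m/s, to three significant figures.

ω = 151.1 rad/s.  Crank-pin speed |V_A| = rω = 9.987 m/s, perpendicular to OA.
Rod angle: sinφ = −(r/L) sinθ ⇒ φ = -5.983°; ω_rod = −rω cosθ/√(L²−r²sin²θ) = +30.942 rad/s.
V_P = V_A + ω_rod × AP, with AP = 0.1387 m along the rod.
Components: V_Px = −rω sinθ − a·ω_rod·sinφ = -4.1022 m/s;  V_Py = rω cosθ + a·ω_rod·cosφ = -4.6222 m/s.
|V_P| = √(V_Px² + V_Py²) = 6.1801 m/s.

6.18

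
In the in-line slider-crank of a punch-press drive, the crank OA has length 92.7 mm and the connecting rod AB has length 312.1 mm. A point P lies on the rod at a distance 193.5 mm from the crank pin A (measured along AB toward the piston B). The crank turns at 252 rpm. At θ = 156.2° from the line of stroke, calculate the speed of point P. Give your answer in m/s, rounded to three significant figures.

1.18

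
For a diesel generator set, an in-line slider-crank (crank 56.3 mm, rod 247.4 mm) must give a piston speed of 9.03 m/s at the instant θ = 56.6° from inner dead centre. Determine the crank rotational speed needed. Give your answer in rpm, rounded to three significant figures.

1630

For an in-line slider-crank, |v_piston| = rω|sinθ|·[1 + r cosθ/√(L² − r² sin²θ)].
With r = 0.0563 m, L = 0.2474 m, θ = 56.6°: the bracketed kinematic factor |dx/dθ| = 0.052999 m.
ω = v/|dx/dθ| = 9.03/0.052999 = 170.38 rad/s.
N = 60ω/(2π) = 1627 rpm.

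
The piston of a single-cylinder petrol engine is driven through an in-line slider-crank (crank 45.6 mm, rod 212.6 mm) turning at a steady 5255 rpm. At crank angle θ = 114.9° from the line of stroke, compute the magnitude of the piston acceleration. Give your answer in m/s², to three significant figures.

ω = 2π·5255/60 = 550.3 rad/s
x(θ) = r cosθ + √(L² − r² sin²θ); with ω constant, a = ω²·d²x/dθ².
d²x/dθ² = −r cosθ − r²(cos2θ)/√u − r⁴ sin²2θ/(4u^{3/2}),  u = L² − r² sin²θ = 0.043488 m².
Substituting r = 0.0456 m, L = 0.2126 m, θ = 114.9°: d²x/dθ² = +0.025566 m.
a = ω²·d²x/dθ² = (550.3)²·(+0.025566) = +7742.1 m/s²;  |a| = 7742.1 m/s².

7740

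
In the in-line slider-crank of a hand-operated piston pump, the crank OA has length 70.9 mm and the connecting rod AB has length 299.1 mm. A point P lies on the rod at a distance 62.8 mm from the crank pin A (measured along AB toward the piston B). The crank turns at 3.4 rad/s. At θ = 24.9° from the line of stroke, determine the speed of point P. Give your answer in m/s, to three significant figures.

0.203

ω = 3.4 rad/s.  Crank-pin speed |V_A| = rω = 0.24106 m/s, perpendicular to OA.
Rod angle: sinφ = −(r/L) sinθ ⇒ φ = -5.728°; ω_rod = −rω cosθ/√(L²−r²sin²θ) = -0.7347 rad/s.
V_P = V_A + ω_rod × AP, with AP = 0.0628 m along the rod.
Components: V_Px = −rω sinθ − a·ω_rod·sinφ = -0.1061 m/s;  V_Py = rω cosθ + a·ω_rod·cosφ = +0.17274 m/s.
|V_P| = √(V_Px² + V_Py²) = 0.20272 m/s.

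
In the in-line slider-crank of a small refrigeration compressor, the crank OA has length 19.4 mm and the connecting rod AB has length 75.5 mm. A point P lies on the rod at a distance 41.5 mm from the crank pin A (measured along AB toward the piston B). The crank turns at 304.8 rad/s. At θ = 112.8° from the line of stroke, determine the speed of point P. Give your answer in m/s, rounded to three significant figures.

ω = 304.8 rad/s.  Crank-pin speed |V_A| = rω = 5.9131 m/s, perpendicular to OA.
Rod angle: sinφ = −(r/L) sinθ ⇒ φ = -13.702°; ω_rod = −rω cosθ/√(L²−r²sin²θ) = +31.239 rad/s.
V_P = V_A + ω_rod × AP, with AP = 0.0415 m along the rod.
Components: V_Px = −rω sinθ − a·ω_rod·sinφ = -5.144 m/s;  V_Py = rω cosθ + a·ω_rod·cosφ = -1.0319 m/s.
|V_P| = √(V_Px² + V_Py²) = 5.2465 m/s.

5.25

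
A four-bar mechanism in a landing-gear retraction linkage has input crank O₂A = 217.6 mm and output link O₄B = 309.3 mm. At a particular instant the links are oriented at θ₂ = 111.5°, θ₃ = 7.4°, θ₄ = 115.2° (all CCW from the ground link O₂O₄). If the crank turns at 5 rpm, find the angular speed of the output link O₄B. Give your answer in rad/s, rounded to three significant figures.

0.375

ω₂ = 0.5236 rad/s (from 5 rpm).
Differentiating the loop-closure r₂e^{iθ₂}+r₃e^{iθ₃}=r₁+r₄e^{iθ₄} gives r₂ω₂e^{iθ₂}+r₃ω₃e^{iθ₃}=r₄ω₄e^{iθ₄}.
Eliminating the other unknown: ω₄ = r₂ω₂ sin(θ₂−θ₃) / [r₄ sin(θ₄−θ₃)].
Numerator sine = +0.96987; denominator sine = +0.95213.
Result = 0.2176·0.5236·(+0.96987) / (0.3093·(+0.95213)) = +0.37523 rad/s; magnitude 0.37523 rad/s.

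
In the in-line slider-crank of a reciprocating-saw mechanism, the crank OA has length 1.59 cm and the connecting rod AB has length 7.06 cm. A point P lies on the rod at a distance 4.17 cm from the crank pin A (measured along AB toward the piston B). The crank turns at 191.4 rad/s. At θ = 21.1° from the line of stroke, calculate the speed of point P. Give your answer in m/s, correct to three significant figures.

ω = 191.4 rad/s.  Crank-pin speed |V_A| = rω = 3.0433 m/s, perpendicular to OA.
Rod angle: sinφ = −(r/L) sinθ ⇒ φ = -4.650°; ω_rod = −rω cosθ/√(L²−r²sin²θ) = -40.348 rad/s.
V_P = V_A + ω_rod × AP, with AP = 0.0417 m along the rod.
Components: V_Px = −rω sinθ − a·ω_rod·sinφ = -1.232 m/s;  V_Py = rω cosθ + a·ω_rod·cosφ = +1.1622 m/s.
|V_P| = √(V_Px² + V_Py²) = 1.6937 m/s.

1.69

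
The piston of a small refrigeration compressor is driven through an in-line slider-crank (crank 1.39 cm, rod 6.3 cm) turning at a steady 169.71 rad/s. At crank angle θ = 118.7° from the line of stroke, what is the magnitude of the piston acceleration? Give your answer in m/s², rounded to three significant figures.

240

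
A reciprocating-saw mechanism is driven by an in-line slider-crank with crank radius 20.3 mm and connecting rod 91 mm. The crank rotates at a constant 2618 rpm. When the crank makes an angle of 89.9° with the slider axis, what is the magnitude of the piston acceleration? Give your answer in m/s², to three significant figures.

ω = 2π·2618/60 = 274.2 rad/s
x(θ) = r cosθ + √(L² − r² sin²θ); with ω constant, a = ω²·d²x/dθ².
d²x/dθ² = −r cosθ − r²(cos2θ)/√u − r⁴ sin²2θ/(4u^{3/2}),  u = L² − r² sin²θ = 0.00786891 m².
Substituting r = 0.0203 m, L = 0.091 m, θ = 89.9°: d²x/dθ² = +0.0046101 m.
a = ω²·d²x/dθ² = (274.2)²·(+0.0046101) = +346.5 m/s²;  |a| = 346.5 m/s².

347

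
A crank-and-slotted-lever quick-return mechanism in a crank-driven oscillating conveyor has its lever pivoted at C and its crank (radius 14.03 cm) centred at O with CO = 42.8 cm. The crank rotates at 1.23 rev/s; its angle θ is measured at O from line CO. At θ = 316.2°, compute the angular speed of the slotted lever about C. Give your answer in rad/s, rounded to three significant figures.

1.68

ω = 7.728 rad/s (from 1.23 rev/s).
Crank pin A relative to C: A = (d + r cosθ, r sinθ); lever angle φ = atan2(r sinθ, d + r cosθ).
Differentiating tanφ: φ̇ = rω(d cosθ + r)/(d² + r² + 2dr cosθ).
d² + r² + 2dr cosθ = |CA|² = 0.289549 m²;  d cosθ + r = +0.44921 m.
|ω_lever| = |0.1403·7.728·+0.44921| / 0.289549 = 1.6822 rad/s.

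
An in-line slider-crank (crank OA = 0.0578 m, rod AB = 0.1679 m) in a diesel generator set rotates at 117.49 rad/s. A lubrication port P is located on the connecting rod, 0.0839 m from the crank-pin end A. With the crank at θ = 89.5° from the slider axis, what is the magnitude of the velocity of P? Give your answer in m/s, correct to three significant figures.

6.80

ω = 117.5 rad/s.  Crank-pin speed |V_A| = rω = 6.7909 m/s, perpendicular to OA.
Rod angle: sinφ = −(r/L) sinθ ⇒ φ = -20.135°; ω_rod = −rω cosθ/√(L²−r²sin²θ) = -0.37593 rad/s.
V_P = V_A + ω_rod × AP, with AP = 0.0839 m along the rod.
Components: V_Px = −rω sinθ − a·ω_rod·sinφ = -6.8015 m/s;  V_Py = rω cosθ + a·ω_rod·cosφ = +0.029648 m/s.
|V_P| = √(V_Px² + V_Py²) = 6.8016 m/s.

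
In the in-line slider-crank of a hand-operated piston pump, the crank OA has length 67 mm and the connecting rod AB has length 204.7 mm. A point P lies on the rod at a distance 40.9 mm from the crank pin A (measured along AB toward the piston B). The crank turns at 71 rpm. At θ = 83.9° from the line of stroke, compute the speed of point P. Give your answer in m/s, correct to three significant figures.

ω = 7.435 rad/s.  Crank-pin speed |V_A| = rω = 0.49815 m/s, perpendicular to OA.
Rod angle: sinφ = −(r/L) sinθ ⇒ φ = -18.993°; ω_rod = −rω cosθ/√(L²−r²sin²θ) = -0.27349 rad/s.
V_P = V_A + ω_rod × AP, with AP = 0.0409 m along the rod.
Components: V_Px = −rω sinθ − a·ω_rod·sinφ = -0.49897 m/s;  V_Py = rω cosθ + a·ω_rod·cosφ = +0.042359 m/s.
|V_P| = √(V_Px² + V_Py²) = 0.50077 m/s.

0.501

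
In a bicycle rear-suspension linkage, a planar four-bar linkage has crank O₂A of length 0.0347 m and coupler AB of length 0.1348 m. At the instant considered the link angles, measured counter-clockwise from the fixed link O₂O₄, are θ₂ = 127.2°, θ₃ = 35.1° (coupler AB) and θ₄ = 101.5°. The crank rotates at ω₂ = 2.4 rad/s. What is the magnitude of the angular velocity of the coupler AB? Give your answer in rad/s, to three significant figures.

ω₂ = 2.4 rad/s
Differentiating the loop-closure r₂e^{iθ₂}+r₃e^{iθ₃}=r₁+r₄e^{iθ₄} gives r₂ω₂e^{iθ₂}+r₃ω₃e^{iθ₃}=r₄ω₄e^{iθ₄}.
Eliminating the other unknown: ω₃ = r₂ω₂ sin(θ₄−θ₂) / [r₃ sin(θ₃−θ₄)].
Numerator sine = -0.43366; denominator sine = -0.91636.
Result = 0.0347·2.4·(-0.43366) / (0.1348·(-0.91636)) = +0.29237 rad/s; magnitude 0.29237 rad/s.

0.292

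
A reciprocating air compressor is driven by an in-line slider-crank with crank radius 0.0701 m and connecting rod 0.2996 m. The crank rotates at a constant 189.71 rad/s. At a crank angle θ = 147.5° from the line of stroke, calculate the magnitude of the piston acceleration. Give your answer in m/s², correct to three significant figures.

ω = 189.7 rad/s
x(θ) = r cosθ + √(L² − r² sin²θ); with ω constant, a = ω²·d²x/dθ².
d²x/dθ² = −r cosθ − r²(cos2θ)/√u − r⁴ sin²2θ/(4u^{3/2}),  u = L² − r² sin²θ = 0.0883415 m².
Substituting r = 0.0701 m, L = 0.2996 m, θ = 147.5°: d²x/dθ² = +0.051946 m.
a = ω²·d²x/dθ² = (189.7)²·(+0.051946) = +1869.5 m/s²;  |a| = 1869.5 m/s².

1870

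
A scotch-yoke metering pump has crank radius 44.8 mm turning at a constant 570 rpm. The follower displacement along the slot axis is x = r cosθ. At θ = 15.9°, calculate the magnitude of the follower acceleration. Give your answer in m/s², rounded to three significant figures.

154

ω = 59.69 rad/s (from 570 rpm).
x = r cosθ ⇒ ẍ = −rω² cosθ (ω constant).
|a| = rω²|cosθ| = 0.0448·(59.69)²·|cos 15.9°| = 153.51 m/s².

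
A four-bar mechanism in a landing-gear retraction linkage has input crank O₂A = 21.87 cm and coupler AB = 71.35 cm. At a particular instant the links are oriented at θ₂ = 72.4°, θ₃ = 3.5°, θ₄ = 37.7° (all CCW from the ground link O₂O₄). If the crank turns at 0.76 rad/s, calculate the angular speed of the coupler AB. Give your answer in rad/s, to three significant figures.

0.236

ω₂ = 0.76 rad/s
Differentiating the loop-closure r₂e^{iθ₂}+r₃e^{iθ₃}=r₁+r₄e^{iθ₄} gives r₂ω₂e^{iθ₂}+r₃ω₃e^{iθ₃}=r₄ω₄e^{iθ₄}.
Eliminating the other unknown: ω₃ = r₂ω₂ sin(θ₄−θ₂) / [r₃ sin(θ₃−θ₄)].
Numerator sine = -0.56928; denominator sine = -0.56208.
Result = 0.2187·0.76·(-0.56928) / (0.7135·(-0.56208)) = +0.23594 rad/s; magnitude 0.23594 rad/s.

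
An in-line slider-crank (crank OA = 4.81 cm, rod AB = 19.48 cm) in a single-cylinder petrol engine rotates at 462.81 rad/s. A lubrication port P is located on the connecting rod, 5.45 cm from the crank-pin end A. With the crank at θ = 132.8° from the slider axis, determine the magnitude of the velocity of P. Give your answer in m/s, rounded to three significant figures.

19.0

ω = 462.8 rad/s.  Crank-pin speed |V_A| = rω = 22.261 m/s, perpendicular to OA.
Rod angle: sinφ = −(r/L) sinθ ⇒ φ = -10.438°; ω_rod = −rω cosθ/√(L²−r²sin²θ) = +78.951 rad/s.
V_P = V_A + ω_rod × AP, with AP = 0.0545 m along the rod.
Components: V_Px = −rω sinθ − a·ω_rod·sinφ = -15.554 m/s;  V_Py = rω cosθ + a·ω_rod·cosφ = -10.894 m/s.
|V_P| = √(V_Px² + V_Py²) = 18.989 m/s.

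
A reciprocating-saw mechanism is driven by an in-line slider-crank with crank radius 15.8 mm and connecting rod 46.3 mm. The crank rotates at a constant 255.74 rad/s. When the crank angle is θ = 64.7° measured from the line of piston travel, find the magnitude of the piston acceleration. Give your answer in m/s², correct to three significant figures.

213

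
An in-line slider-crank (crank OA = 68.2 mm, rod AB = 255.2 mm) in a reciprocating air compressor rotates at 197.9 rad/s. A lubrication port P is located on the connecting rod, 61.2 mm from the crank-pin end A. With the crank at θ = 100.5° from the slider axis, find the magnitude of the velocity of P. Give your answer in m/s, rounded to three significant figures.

ω = 197.9 rad/s.  Crank-pin speed |V_A| = rω = 13.497 m/s, perpendicular to OA.
Rod angle: sinφ = −(r/L) sinθ ⇒ φ = -15.234°; ω_rod = −rω cosθ/√(L²−r²sin²θ) = +9.9889 rad/s.
V_P = V_A + ω_rod × AP, with AP = 0.0612 m along the rod.
Components: V_Px = −rω sinθ − a·ω_rod·sinφ = -13.11 m/s;  V_Py = rω cosθ + a·ω_rod·cosφ = -1.8698 m/s.
|V_P| = √(V_Px² + V_Py²) = 13.243 m/s.

13.2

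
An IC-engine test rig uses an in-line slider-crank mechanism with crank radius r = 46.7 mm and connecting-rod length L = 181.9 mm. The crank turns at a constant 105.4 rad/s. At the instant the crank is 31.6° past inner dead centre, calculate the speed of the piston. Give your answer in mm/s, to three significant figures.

3150

ω = 105.4 rad/s
For an in-line slider-crank, x = r cosθ + √(L² − r² sin²θ), so v = −rω sinθ·[1 + r cosθ/√(L² − r² sin²θ)].
With r = 0.0467 m, L = 0.1819 m, θ = 31.6°: √(L² − r² sin²θ) = 0.18025 m.
v = −0.0467·105.4·0.52399·[1 + 0.0467·0.85173/0.18025] = -3.1483 m/s.
|v| = 3.1483 m/s = 3148.3 mm/s.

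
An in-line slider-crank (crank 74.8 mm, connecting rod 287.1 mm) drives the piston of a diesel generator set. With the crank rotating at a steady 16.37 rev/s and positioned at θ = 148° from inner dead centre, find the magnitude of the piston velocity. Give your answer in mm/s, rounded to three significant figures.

ω = 2π·16.4 = 102.9 rad/s
For an in-line slider-crank, x = r cosθ + √(L² − r² sin²θ), so v = −rω sinθ·[1 + r cosθ/√(L² − r² sin²θ)].
With r = 0.0748 m, L = 0.2871 m, θ = 148°: √(L² − r² sin²θ) = 0.28435 m.
v = −0.0748·102.9·0.52992·[1 + 0.0748·-0.84805/0.28435] = -3.1675 m/s.
|v| = 3.1675 m/s = 3167.5 mm/s.

3170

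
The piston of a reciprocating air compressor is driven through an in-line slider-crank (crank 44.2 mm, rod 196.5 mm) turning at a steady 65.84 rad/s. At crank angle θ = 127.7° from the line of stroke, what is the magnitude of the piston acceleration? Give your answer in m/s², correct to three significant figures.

128

ω = 65.84 rad/s
x(θ) = r cosθ + √(L² − r² sin²θ); with ω constant, a = ω²·d²x/dθ².
d²x/dθ² = −r cosθ − r²(cos2θ)/√u − r⁴ sin²2θ/(4u^{3/2}),  u = L² − r² sin²θ = 0.0373892 m².
Substituting r = 0.0442 m, L = 0.1965 m, θ = 127.7°: d²x/dθ² = +0.029453 m.
a = ω²·d²x/dθ² = (65.84)²·(+0.029453) = +127.67 m/s²;  |a| = 127.67 m/s².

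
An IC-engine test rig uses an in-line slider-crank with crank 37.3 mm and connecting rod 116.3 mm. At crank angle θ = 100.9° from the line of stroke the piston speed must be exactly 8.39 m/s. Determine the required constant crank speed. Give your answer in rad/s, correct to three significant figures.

For an in-line slider-crank, |v_piston| = rω|sinθ|·[1 + r cosθ/√(L² − r² sin²θ)].
With r = 0.0373 m, L = 0.1163 m, θ = 100.9°: the bracketed kinematic factor |dx/dθ| = 0.034287 m.
ω = v/|dx/dθ| = 8.39/0.034287 = 244.7 rad/s.

245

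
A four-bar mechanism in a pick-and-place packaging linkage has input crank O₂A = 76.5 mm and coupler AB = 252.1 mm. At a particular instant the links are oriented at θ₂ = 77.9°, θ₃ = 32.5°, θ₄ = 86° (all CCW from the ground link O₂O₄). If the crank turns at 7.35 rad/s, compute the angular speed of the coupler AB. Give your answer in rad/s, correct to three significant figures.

ω₂ = 7.35 rad/s
Differentiating the loop-closure r₂e^{iθ₂}+r₃e^{iθ₃}=r₁+r₄e^{iθ₄} gives r₂ω₂e^{iθ₂}+r₃ω₃e^{iθ₃}=r₄ω₄e^{iθ₄}.
Eliminating the other unknown: ω₃ = r₂ω₂ sin(θ₄−θ₂) / [r₃ sin(θ₃−θ₄)].
Numerator sine = +0.14090; denominator sine = -0.80386.
Result = 0.0765·7.35·(+0.14090) / (0.2521·(-0.80386)) = -0.39094 rad/s; magnitude 0.39094 rad/s.

0.391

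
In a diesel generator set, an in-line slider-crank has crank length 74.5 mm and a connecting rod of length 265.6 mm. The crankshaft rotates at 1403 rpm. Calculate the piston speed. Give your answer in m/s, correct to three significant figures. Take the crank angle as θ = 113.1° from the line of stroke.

ω = 2π·1403/60 = 146.9 rad/s
For an in-line slider-crank, x = r cosθ + √(L² − r² sin²θ), so v = −rω sinθ·[1 + r cosθ/√(L² − r² sin²θ)].
With r = 0.0745 m, L = 0.2656 m, θ = 113.1°: √(L² − r² sin²θ) = 0.25661 m.
v = −0.0745·146.9·0.91982·[1 + 0.0745·-0.39234/0.25661] = -8.9213 m/s.
|v| = 8.9213 m/s.

8.92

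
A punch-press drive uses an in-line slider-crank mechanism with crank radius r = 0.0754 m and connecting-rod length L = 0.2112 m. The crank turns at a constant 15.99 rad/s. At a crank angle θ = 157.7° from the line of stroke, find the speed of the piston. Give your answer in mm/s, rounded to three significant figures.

305

ω = 15.99 rad/s
For an in-line slider-crank, x = r cosθ + √(L² − r² sin²θ), so v = −rω sinθ·[1 + r cosθ/√(L² − r² sin²θ)].
With r = 0.0754 m, L = 0.2112 m, θ = 157.7°: √(L² − r² sin²θ) = 0.20925 m.
v = −0.0754·15.99·0.37946·[1 + 0.0754·-0.92521/0.20925] = -0.30497 m/s.
|v| = 0.30497 m/s = 304.97 mm/s.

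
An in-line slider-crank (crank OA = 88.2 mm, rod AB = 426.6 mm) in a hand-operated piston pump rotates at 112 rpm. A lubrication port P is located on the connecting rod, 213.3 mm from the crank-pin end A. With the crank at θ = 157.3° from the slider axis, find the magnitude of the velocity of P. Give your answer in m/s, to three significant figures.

0.598

ω = 11.73 rad/s.  Crank-pin speed |V_A| = rω = 1.0345 m/s, perpendicular to OA.
Rod angle: sinφ = −(r/L) sinθ ⇒ φ = -4.576°; ω_rod = −rω cosθ/√(L²−r²sin²θ) = +2.2442 rad/s.
V_P = V_A + ω_rod × AP, with AP = 0.2133 m along the rod.
Components: V_Px = −rω sinθ − a·ω_rod·sinφ = -0.36101 m/s;  V_Py = rω cosθ + a·ω_rod·cosφ = -0.47717 m/s.
|V_P| = √(V_Px² + V_Py²) = 0.59835 m/s.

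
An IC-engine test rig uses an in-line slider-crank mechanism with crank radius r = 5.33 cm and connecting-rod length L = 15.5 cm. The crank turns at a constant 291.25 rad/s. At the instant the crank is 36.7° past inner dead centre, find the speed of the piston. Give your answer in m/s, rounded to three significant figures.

11.9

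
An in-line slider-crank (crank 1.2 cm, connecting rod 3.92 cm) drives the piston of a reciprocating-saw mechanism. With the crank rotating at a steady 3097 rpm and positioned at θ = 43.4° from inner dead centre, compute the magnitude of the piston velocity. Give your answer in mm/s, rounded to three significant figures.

3280

ω = 2π·3097/60 = 324.3 rad/s
For an in-line slider-crank, x = r cosθ + √(L² − r² sin²θ), so v = −rω sinθ·[1 + r cosθ/√(L² − r² sin²θ)].
With r = 0.012 m, L = 0.0392 m, θ = 43.4°: √(L² − r² sin²θ) = 0.038323 m.
v = −0.012·324.3·0.68709·[1 + 0.012·0.72657/0.038323] = -3.2824 m/s.
|v| = 3.2824 m/s = 3282.4 mm/s.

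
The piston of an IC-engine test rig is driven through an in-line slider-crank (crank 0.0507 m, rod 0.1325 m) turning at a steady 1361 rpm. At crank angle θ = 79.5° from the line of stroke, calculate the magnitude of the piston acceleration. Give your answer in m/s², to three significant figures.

207

ω = 2π·1361/60 = 142.5 rad/s
x(θ) = r cosθ + √(L² − r² sin²θ); with ω constant, a = ω²·d²x/dθ².
d²x/dθ² = −r cosθ − r²(cos2θ)/√u − r⁴ sin²2θ/(4u^{3/2}),  u = L² − r² sin²θ = 0.0150711 m².
Substituting r = 0.0507 m, L = 0.1325 m, θ = 79.5°: d²x/dθ² = +0.010194 m.
a = ω²·d²x/dθ² = (142.5)²·(+0.010194) = +207.06 m/s²;  |a| = 207.06 m/s².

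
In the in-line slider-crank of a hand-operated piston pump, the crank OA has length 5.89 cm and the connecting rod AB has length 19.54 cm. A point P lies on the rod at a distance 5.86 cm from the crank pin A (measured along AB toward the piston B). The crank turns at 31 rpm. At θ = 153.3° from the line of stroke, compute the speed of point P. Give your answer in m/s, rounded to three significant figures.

0.143

ω = 3.246 rad/s.  Crank-pin speed |V_A| = rω = 0.19121 m/s, perpendicular to OA.
Rod angle: sinφ = −(r/L) sinθ ⇒ φ = -7.784°; ω_rod = −rω cosθ/√(L²−r²sin²θ) = +0.88233 rad/s.
V_P = V_A + ω_rod × AP, with AP = 0.0586 m along the rod.
Components: V_Px = −rω sinθ − a·ω_rod·sinφ = -0.07891 m/s;  V_Py = rω cosθ + a·ω_rod·cosφ = -0.11959 m/s.
|V_P| = √(V_Px² + V_Py²) = 0.14328 m/s.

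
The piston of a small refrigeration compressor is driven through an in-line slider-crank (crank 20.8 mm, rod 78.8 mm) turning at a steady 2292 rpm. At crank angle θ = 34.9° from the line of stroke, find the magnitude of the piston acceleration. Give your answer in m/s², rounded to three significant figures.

ω = 2π·2292/60 = 240 rad/s
x(θ) = r cosθ + √(L² − r² sin²θ); with ω constant, a = ω²·d²x/dθ².
d²x/dθ² = −r cosθ − r²(cos2θ)/√u − r⁴ sin²2θ/(4u^{3/2}),  u = L² − r² sin²θ = 0.00606781 m².
Substituting r = 0.0208 m, L = 0.0788 m, θ = 34.9°: d²x/dθ² = -0.019064 m.
a = ω²·d²x/dθ² = (240)²·(-0.019064) = -1098.3 m/s²;  |a| = 1098.3 m/s².

1100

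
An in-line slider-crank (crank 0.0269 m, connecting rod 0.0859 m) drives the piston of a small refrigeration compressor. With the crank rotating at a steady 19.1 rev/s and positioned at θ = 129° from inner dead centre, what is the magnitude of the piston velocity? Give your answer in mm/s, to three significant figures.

ω = 2π·19.1 = 120 rad/s
For an in-line slider-crank, x = r cosθ + √(L² − r² sin²θ), so v = −rω sinθ·[1 + r cosθ/√(L² − r² sin²θ)].
With r = 0.0269 m, L = 0.0859 m, θ = 129°: √(L² − r² sin²θ) = 0.083317 m.
v = −0.0269·120·0.77715·[1 + 0.0269·-0.62932/0.083317] = -1.9991 m/s.
|v| = 1.9991 m/s = 1999.1 mm/s.

2000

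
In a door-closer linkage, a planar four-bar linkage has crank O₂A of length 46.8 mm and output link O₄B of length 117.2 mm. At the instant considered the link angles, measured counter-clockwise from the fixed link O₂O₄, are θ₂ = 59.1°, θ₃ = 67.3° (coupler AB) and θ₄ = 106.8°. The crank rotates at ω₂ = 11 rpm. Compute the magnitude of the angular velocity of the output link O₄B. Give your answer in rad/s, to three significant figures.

0.103

ω₂ = 1.152 rad/s (from 11 rpm).
Differentiating the loop-closure r₂e^{iθ₂}+r₃e^{iθ₃}=r₁+r₄e^{iθ₄} gives r₂ω₂e^{iθ₂}+r₃ω₃e^{iθ₃}=r₄ω₄e^{iθ₄}.
Eliminating the other unknown: ω₄ = r₂ω₂ sin(θ₂−θ₃) / [r₄ sin(θ₄−θ₃)].
Numerator sine = -0.14263; denominator sine = +0.63608.
Result = 0.0468·1.152·(-0.14263) / (0.1172·(+0.63608)) = -0.10314 rad/s; magnitude 0.10314 rad/s.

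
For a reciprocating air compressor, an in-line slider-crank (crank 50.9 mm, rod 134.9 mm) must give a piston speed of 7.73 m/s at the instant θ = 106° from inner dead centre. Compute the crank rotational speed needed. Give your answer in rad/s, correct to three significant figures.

178

For an in-line slider-crank, |v_piston| = rω|sinθ|·[1 + r cosθ/√(L² − r² sin²θ)].
With r = 0.0509 m, L = 0.1349 m, θ = 106°: the bracketed kinematic factor |dx/dθ| = 0.043468 m.
ω = v/|dx/dθ| = 7.73/0.043468 = 177.83 rad/s.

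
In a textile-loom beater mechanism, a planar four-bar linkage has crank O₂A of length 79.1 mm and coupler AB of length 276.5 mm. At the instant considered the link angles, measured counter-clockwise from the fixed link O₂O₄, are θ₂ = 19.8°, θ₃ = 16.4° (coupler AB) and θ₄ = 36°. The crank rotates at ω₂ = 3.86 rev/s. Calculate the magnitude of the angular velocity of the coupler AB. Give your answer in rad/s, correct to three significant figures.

ω₂ = 24.25 rad/s (from 3.86 rev/s).
Differentiating the loop-closure r₂e^{iθ₂}+r₃e^{iθ₃}=r₁+r₄e^{iθ₄} gives r₂ω₂e^{iθ₂}+r₃ω₃e^{iθ₃}=r₄ω₄e^{iθ₄}.
Eliminating the other unknown: ω₃ = r₂ω₂ sin(θ₄−θ₂) / [r₃ sin(θ₃−θ₄)].
Numerator sine = +0.27899; denominator sine = -0.33545.
Result = 0.0791·24.25·(+0.27899) / (0.2765·(-0.33545)) = -5.7704 rad/s; magnitude 5.7704 rad/s.

5.77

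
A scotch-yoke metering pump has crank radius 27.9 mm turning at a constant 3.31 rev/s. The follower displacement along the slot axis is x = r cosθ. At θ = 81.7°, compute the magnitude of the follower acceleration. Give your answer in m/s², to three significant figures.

ω = 20.8 rad/s (from 3.31 rev/s).
x = r cosθ ⇒ ẍ = −rω² cosθ (ω constant).
|a| = rω²|cosθ| = 0.0279·(20.8)²·|cos 81.7°| = 1.742 m/s².

1.74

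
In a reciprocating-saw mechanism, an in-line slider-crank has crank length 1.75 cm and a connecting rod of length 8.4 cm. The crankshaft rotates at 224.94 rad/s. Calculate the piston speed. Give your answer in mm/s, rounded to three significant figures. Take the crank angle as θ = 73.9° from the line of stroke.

4010

ω = 224.9 rad/s
For an in-line slider-crank, x = r cosθ + √(L² − r² sin²θ), so v = −rω sinθ·[1 + r cosθ/√(L² − r² sin²θ)].
With r = 0.0175 m, L = 0.084 m, θ = 73.9°: √(L² − r² sin²θ) = 0.0823 m.
v = −0.0175·224.9·0.96078·[1 + 0.0175·0.27731/0.0823] = -4.0051 m/s.
|v| = 4.0051 m/s = 4005.1 mm/s.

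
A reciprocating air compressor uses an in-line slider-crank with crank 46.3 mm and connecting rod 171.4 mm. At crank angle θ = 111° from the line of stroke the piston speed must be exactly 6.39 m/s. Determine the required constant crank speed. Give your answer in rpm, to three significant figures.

1570

For an in-line slider-crank, |v_piston| = rω|sinθ|·[1 + r cosθ/√(L² − r² sin²θ)].
With r = 0.0463 m, L = 0.1714 m, θ = 111°: the bracketed kinematic factor |dx/dθ| = 0.038901 m.
ω = v/|dx/dθ| = 6.39/0.038901 = 164.26 rad/s.
N = 60ω/(2π) = 1568.6 rpm.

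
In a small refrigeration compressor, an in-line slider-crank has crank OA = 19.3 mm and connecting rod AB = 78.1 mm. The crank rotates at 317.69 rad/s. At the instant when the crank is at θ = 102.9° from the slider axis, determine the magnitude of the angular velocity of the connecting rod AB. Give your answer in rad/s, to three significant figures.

18.1

ω = 317.7 rad/s
The rod makes angle φ with the slider axis where L sinφ = r sinθ; differentiating, L cosφ·φ̇ = r ω cosθ.
L cosφ = √(L² − r² sin²θ) = 0.0758 m.
|ω_rod| = r ω |cosθ| / √(L² − r² sin²θ) = 0.0193·317.7·0.22325/0.0758 = 18.058 rad/s.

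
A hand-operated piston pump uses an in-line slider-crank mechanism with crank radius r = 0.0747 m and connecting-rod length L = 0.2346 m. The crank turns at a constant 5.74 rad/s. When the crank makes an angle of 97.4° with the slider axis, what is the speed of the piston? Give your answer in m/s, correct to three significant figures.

0.407

ω = 5.74 rad/s
For an in-line slider-crank, x = r cosθ + √(L² − r² sin²θ), so v = −rω sinθ·[1 + r cosθ/√(L² − r² sin²θ)].
With r = 0.0747 m, L = 0.2346 m, θ = 97.4°: √(L² − r² sin²θ) = 0.2226 m.
v = −0.0747·5.74·0.99167·[1 + 0.0747·-0.12880/0.2226] = -0.40683 m/s.
|v| = 0.40683 m/s.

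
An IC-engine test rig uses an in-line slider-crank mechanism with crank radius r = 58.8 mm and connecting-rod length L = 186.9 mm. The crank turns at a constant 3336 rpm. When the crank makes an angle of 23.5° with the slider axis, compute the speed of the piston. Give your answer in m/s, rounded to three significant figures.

10.6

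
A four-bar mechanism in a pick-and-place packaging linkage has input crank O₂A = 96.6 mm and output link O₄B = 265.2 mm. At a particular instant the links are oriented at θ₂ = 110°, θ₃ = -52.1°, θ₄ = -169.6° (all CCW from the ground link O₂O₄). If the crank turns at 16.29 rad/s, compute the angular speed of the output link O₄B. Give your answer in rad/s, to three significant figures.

ω₂ = 16.29 rad/s
Differentiating the loop-closure r₂e^{iθ₂}+r₃e^{iθ₃}=r₁+r₄e^{iθ₄} gives r₂ω₂e^{iθ₂}+r₃ω₃e^{iθ₃}=r₄ω₄e^{iθ₄}.
Eliminating the other unknown: ω₄ = r₂ω₂ sin(θ₂−θ₃) / [r₄ sin(θ₄−θ₃)].
Numerator sine = +0.30736; denominator sine = -0.88701.
Result = 0.0966·16.29·(+0.30736) / (0.2652·(-0.88701)) = -2.0561 rad/s; magnitude 2.0561 rad/s.

2.06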